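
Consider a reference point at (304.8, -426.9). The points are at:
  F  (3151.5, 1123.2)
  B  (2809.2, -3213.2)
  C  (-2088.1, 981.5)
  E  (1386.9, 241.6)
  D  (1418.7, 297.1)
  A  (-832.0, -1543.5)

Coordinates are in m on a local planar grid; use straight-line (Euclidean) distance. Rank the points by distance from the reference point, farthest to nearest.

Distance from the reference point at (304.8, -426.9) to each:
B (2809.2, -3213.2): 3746.4 m
F (3151.5, 1123.2): 3241.4 m
C (-2088.1, 981.5): 2776.6 m
A (-832.0, -1543.5): 1593.5 m
D (1418.7, 297.1): 1328.5 m
E (1386.9, 241.6): 1271.9 m

B, F, C, A, D, E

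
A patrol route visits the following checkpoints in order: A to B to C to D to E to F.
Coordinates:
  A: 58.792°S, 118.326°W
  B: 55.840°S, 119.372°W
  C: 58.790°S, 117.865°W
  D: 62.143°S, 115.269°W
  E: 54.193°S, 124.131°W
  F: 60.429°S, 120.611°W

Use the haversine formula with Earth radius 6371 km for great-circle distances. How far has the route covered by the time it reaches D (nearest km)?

Leg distances:
A→B: 334.2 km  (cumulative 334.2 km)
B→C: 340.3 km  (cumulative 674.4 km)
C→D: 399.0 km  (cumulative 1073.4 km)
Cumulative distance at D ≈ 1073 km.

1073 km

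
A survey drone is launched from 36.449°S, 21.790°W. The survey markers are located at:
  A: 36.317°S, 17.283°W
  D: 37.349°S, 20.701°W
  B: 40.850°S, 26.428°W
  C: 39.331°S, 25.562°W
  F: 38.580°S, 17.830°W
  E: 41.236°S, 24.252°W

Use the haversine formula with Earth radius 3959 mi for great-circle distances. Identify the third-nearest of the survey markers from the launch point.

Distances from the launch point (36.449°S, 21.790°W):
D: 86.5 mi
A: 250.9 mi
F: 262.2 mi
C: 286.2 mi
E: 356.3 mi
B: 393.7 mi
The third-nearest is F at 262.2 mi.

F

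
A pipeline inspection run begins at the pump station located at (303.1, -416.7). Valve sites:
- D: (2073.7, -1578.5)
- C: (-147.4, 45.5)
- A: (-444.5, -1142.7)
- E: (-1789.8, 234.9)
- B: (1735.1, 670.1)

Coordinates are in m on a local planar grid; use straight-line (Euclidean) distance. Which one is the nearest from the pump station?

C

Distances from the pump station ((303.1, -416.7)):
C: 645.4 m
A: 1042.1 m
B: 1797.7 m
D: 2117.7 m
E: 2192.0 m
The nearest is C at 645.4 m.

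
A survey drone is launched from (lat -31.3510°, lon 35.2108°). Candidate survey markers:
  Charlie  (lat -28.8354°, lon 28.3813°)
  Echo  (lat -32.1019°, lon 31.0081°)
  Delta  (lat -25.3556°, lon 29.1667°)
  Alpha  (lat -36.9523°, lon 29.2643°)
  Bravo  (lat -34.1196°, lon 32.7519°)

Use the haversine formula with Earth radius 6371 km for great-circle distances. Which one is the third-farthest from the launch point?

Distances from the launch point ((lat -31.3510°, lon 35.2108°)):
Delta: 890.8 km
Alpha: 828.7 km
Charlie: 713.9 km
Echo: 406.1 km
Bravo: 384.2 km
The third-farthest is Charlie at 713.9 km.

Charlie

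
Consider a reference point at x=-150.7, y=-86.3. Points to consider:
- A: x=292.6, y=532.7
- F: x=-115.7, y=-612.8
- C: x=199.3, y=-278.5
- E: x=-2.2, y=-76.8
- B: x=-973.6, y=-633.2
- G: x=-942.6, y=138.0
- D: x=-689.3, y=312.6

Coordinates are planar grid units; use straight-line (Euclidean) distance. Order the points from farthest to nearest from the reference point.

B, G, A, D, F, C, E

Distance from the reference point at x=-150.7, y=-86.3 to each:
B x=-973.6, y=-633.2: 988.1
G x=-942.6, y=138.0: 823.1
A x=292.6, y=532.7: 761.4
D x=-689.3, y=312.6: 670.2
F x=-115.7, y=-612.8: 527.7
C x=199.3, y=-278.5: 399.3
E x=-2.2, y=-76.8: 148.8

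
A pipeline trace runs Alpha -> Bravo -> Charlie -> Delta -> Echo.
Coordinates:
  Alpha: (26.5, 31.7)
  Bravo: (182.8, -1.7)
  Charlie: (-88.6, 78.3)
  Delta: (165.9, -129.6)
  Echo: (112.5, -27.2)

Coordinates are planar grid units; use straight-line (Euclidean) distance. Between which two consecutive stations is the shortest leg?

Leg distances:
Alpha→Bravo: 159.8
Bravo→Charlie: 282.9
Charlie→Delta: 328.6
Delta→Echo: 115.5
The shortest leg is Delta–Echo at 115.5.

Delta–Echo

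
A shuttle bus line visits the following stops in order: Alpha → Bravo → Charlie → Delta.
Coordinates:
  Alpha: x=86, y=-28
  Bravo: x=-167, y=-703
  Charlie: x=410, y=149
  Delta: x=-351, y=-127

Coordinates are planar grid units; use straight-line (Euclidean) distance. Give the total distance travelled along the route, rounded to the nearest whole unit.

2559

Leg distances:
Alpha→Bravo: 720.9  (cumulative 720.9)
Bravo→Charlie: 1029.0  (cumulative 1749.9)
Charlie→Delta: 809.5  (cumulative 2559.4)
Total route length ≈ 2559.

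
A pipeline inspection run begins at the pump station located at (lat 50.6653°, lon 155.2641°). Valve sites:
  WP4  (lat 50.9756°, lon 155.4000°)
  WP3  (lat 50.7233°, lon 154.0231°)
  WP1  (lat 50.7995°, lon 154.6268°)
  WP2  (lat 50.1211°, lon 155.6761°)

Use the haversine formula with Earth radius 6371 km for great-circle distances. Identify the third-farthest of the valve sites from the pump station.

Distance to each, sorted:
WP3: 87.6 km
WP2: 67.2 km
WP1: 47.3 km
WP4: 35.8 km
The third-farthest is WP1 at 47.3 km.

WP1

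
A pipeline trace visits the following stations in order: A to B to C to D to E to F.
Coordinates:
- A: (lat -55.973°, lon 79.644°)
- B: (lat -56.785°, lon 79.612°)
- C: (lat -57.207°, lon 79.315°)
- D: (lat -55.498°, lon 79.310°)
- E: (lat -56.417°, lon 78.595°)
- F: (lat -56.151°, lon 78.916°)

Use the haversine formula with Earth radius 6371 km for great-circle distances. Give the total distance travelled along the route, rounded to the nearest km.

Leg distances:
A→B: 90.3 km  (cumulative 90.3 km)
B→C: 50.3 km  (cumulative 140.6 km)
C→D: 190.0 km  (cumulative 330.6 km)
D→E: 111.5 km  (cumulative 442.1 km)
E→F: 35.6 km  (cumulative 477.7 km)
Total route length ≈ 478 km.

478 km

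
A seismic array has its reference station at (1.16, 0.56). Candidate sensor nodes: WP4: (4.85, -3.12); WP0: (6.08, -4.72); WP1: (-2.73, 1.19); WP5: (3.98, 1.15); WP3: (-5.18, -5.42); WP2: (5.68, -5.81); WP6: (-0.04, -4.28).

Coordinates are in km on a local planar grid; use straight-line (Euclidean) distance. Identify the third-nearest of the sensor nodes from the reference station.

Distances from the reference station ((1.16, 0.56)):
WP5: 2.9 km
WP1: 3.9 km
WP6: 5.0 km
WP4: 5.2 km
WP0: 7.2 km
WP2: 7.8 km
WP3: 8.7 km
The third-nearest is WP6 at 5.0 km.

WP6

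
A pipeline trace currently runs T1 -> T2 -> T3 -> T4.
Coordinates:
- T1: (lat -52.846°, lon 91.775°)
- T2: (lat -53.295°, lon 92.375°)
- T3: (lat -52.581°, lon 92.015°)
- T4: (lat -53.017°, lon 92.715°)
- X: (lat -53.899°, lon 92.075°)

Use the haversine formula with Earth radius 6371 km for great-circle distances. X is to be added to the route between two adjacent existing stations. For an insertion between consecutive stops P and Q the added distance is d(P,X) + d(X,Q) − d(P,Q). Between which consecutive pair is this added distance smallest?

between T1 and T2

Added distance for inserting X between each consecutive pair:
T1–T2: 124.8 km
T2–T3: 133.7 km
T3–T4: 185.9 km
Smallest added distance is 124.8 km, inserting between T1 and T2.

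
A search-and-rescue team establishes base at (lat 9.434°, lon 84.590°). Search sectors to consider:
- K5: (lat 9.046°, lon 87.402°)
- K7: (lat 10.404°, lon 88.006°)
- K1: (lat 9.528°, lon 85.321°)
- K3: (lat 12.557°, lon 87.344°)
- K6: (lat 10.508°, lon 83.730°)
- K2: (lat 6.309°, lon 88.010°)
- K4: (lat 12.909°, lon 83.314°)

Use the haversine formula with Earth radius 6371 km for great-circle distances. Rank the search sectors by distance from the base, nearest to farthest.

Computing each great-circle distance from (lat 9.434°, lon 84.590°):
K1 (lat 9.528°, lon 85.321°): 80.9 km
K6 (lat 10.508°, lon 83.730°): 152.1 km
K5 (lat 9.046°, lon 87.402°): 311.6 km
K7 (lat 10.404°, lon 88.006°): 389.4 km
K4 (lat 12.909°, lon 83.314°): 410.7 km
K3 (lat 12.557°, lon 87.344°): 459.3 km
K2 (lat 6.309°, lon 88.010°): 512.5 km

K1, K6, K5, K7, K4, K3, K2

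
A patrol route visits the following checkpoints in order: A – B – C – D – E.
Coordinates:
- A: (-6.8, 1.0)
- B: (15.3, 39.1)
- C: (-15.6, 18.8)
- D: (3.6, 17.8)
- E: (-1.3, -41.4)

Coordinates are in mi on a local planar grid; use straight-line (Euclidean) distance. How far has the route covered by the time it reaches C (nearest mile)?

81 mi

Leg distances:
A→B: 44.0 mi  (cumulative 44.0 mi)
B→C: 37.0 mi  (cumulative 81.0 mi)
Cumulative distance at C ≈ 81 mi.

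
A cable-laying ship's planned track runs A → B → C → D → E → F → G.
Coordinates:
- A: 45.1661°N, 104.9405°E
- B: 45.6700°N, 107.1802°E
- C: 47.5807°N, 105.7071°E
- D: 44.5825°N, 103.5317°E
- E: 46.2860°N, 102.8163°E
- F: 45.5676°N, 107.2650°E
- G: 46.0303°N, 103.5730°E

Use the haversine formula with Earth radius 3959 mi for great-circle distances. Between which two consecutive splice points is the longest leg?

C–D

Leg distances:
A→B: 114.1 mi
B→C: 149.4 mi
C→D: 231.9 mi
D→E: 122.7 mi
E→F: 219.5 mi
F→G: 180.7 mi
The longest leg is C–D at 231.9 mi.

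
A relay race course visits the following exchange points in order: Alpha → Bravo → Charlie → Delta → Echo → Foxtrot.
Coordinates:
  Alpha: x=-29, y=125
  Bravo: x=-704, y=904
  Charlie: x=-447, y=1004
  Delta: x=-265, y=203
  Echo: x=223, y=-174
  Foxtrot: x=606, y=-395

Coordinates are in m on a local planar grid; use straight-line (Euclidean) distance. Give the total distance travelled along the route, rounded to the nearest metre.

Leg distances:
Alpha→Bravo: 1030.8 m  (cumulative 1030.8 m)
Bravo→Charlie: 275.8 m  (cumulative 1306.5 m)
Charlie→Delta: 821.4 m  (cumulative 2127.9 m)
Delta→Echo: 616.7 m  (cumulative 2744.6 m)
Echo→Foxtrot: 442.2 m  (cumulative 3186.8 m)
Total route length ≈ 3187 m.

3187 m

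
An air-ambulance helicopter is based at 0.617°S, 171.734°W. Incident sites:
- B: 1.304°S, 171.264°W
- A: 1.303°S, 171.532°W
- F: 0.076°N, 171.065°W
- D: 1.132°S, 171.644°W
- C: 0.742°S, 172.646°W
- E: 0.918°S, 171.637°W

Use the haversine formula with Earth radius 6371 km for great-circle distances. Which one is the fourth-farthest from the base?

Distances from the base (0.617°S, 171.734°W):
F: 107.1 km
C: 102.4 km
B: 92.6 km
A: 79.5 km
D: 58.1 km
E: 35.2 km
The fourth-farthest is A at 79.5 km.

A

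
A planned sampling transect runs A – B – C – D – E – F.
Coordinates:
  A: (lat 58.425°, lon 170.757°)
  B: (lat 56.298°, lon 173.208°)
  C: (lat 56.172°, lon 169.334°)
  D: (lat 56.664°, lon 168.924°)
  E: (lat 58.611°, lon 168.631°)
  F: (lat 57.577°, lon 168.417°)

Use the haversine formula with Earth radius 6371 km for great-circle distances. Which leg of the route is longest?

A–B

Leg distances:
A→B: 278.4 km
B→C: 239.8 km
C→D: 60.2 km
D→E: 217.2 km
E→F: 115.7 km
The longest leg is A–B at 278.4 km.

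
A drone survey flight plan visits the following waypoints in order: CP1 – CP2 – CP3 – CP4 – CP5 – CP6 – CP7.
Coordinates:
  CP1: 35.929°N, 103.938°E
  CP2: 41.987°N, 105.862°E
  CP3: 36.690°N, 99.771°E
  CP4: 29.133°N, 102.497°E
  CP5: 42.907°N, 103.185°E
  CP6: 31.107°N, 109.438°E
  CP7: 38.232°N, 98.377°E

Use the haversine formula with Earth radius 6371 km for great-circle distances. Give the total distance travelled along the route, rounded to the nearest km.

6599 km

Leg distances:
CP1→CP2: 693.8 km  (cumulative 693.8 km)
CP2→CP3: 787.8 km  (cumulative 1481.6 km)
CP3→CP4: 877.9 km  (cumulative 2359.5 km)
CP4→CP5: 1532.8 km  (cumulative 3892.3 km)
CP5→CP6: 1423.7 km  (cumulative 5316.0 km)
CP6→CP7: 1283.2 km  (cumulative 6599.2 km)
Total route length ≈ 6599 km.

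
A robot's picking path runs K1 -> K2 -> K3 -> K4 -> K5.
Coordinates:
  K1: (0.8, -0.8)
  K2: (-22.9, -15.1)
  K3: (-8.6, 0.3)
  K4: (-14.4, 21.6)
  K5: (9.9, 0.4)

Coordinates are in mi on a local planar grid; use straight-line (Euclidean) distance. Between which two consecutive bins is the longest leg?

K4–K5

Leg distances:
K1→K2: 27.7 mi
K2→K3: 21.0 mi
K3→K4: 22.1 mi
K4→K5: 32.2 mi
The longest leg is K4–K5 at 32.2 mi.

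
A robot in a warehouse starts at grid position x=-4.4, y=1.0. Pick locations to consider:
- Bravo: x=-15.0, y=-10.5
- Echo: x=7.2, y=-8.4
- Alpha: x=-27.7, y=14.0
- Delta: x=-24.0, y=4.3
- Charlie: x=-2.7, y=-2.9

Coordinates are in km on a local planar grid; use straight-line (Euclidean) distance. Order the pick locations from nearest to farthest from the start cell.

Charlie, Echo, Bravo, Delta, Alpha

Computing each straight-line distance from x=-4.4, y=1.0:
Charlie x=-2.7, y=-2.9: 4.3 km
Echo x=7.2, y=-8.4: 14.9 km
Bravo x=-15.0, y=-10.5: 15.6 km
Delta x=-24.0, y=4.3: 19.9 km
Alpha x=-27.7, y=14.0: 26.7 km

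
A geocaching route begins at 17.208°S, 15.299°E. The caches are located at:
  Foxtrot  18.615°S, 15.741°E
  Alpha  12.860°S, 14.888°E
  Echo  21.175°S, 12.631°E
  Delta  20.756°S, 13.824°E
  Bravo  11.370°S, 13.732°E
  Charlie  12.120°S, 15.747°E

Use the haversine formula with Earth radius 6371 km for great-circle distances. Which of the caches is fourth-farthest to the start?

Distance to each, sorted:
Bravo: 670.7 km
Charlie: 567.8 km
Echo: 522.5 km
Alpha: 485.5 km
Delta: 423.9 km
Foxtrot: 163.3 km
The fourth-farthest is Alpha at 485.5 km.

Alpha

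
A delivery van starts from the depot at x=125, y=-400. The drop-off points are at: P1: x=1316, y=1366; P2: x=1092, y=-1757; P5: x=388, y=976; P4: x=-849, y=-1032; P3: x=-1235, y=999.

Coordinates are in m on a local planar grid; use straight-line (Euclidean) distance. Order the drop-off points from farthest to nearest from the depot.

Distances from the depot:
P1 x=1316, y=1366: 2130.1 m
P3 x=-1235, y=999: 1951.1 m
P2 x=1092, y=-1757: 1666.3 m
P5 x=388, y=976: 1400.9 m
P4 x=-849, y=-1032: 1161.1 m

P1, P3, P2, P5, P4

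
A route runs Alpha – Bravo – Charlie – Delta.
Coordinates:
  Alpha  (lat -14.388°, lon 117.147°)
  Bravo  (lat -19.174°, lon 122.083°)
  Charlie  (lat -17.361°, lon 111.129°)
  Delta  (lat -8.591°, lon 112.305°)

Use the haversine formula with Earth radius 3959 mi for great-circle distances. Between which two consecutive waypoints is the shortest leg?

Leg distances:
Alpha→Bravo: 464.7 mi
Bravo→Charlie: 729.4 mi
Charlie→Delta: 611.1 mi
The shortest leg is Alpha–Bravo at 464.7 mi.

Alpha–Bravo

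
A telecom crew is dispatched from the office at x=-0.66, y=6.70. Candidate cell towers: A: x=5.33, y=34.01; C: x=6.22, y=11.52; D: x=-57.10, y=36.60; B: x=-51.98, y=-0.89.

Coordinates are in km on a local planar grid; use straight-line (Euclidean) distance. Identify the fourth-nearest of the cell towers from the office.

Distances from the office (x=-0.66, y=6.70):
C: 8.4 km
A: 28.0 km
B: 51.9 km
D: 63.9 km
The fourth-nearest is D at 63.9 km.

D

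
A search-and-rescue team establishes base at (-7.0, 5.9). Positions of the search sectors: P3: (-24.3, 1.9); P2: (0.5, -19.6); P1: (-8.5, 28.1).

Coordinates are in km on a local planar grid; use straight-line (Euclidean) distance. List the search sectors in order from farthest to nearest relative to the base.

Computing each straight-line distance from (-7.0, 5.9):
P2 (0.5, -19.6): 26.6 km
P1 (-8.5, 28.1): 22.3 km
P3 (-24.3, 1.9): 17.8 km

P2, P1, P3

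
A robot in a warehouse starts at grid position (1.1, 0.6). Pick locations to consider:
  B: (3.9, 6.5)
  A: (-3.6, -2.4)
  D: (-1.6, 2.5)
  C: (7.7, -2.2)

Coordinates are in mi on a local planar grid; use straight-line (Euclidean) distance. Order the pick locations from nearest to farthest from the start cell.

Distances from the start cell:
D (-1.6, 2.5): 3.3 mi
A (-3.6, -2.4): 5.6 mi
B (3.9, 6.5): 6.5 mi
C (7.7, -2.2): 7.2 mi

D, A, B, C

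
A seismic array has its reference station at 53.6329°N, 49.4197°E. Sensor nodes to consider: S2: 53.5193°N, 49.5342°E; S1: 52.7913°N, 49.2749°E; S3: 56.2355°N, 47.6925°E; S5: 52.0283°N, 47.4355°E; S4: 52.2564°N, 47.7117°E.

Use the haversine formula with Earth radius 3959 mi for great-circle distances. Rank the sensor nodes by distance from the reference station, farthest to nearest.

S3, S5, S4, S1, S2

Computing each great-circle distance from 53.6329°N, 49.4197°E:
S3 56.2355°N, 47.6925°E: 192.4 mi
S5 52.0283°N, 47.4355°E: 138.4 mi
S4 52.2564°N, 47.7117°E: 118.8 mi
S1 52.7913°N, 49.2749°E: 58.5 mi
S2 53.5193°N, 49.5342°E: 9.1 mi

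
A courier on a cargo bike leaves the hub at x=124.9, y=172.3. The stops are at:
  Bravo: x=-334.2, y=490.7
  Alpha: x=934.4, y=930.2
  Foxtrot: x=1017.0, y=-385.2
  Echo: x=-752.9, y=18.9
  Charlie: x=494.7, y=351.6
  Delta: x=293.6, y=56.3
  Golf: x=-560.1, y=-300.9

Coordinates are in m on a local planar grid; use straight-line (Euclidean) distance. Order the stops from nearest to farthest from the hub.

Delta, Charlie, Bravo, Golf, Echo, Foxtrot, Alpha

Computing each straight-line distance from x=124.9, y=172.3:
Delta x=293.6, y=56.3: 204.7 m
Charlie x=494.7, y=351.6: 411.0 m
Bravo x=-334.2, y=490.7: 558.7 m
Golf x=-560.1, y=-300.9: 832.6 m
Echo x=-752.9, y=18.9: 891.1 m
Foxtrot x=1017.0, y=-385.2: 1052.0 m
Alpha x=934.4, y=930.2: 1108.9 m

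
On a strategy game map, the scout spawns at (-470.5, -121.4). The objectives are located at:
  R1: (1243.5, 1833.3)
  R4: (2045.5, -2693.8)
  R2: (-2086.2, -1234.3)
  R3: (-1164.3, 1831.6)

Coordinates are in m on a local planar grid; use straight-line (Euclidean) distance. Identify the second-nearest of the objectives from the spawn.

Distance to each, sorted:
R2: 1961.9 m
R3: 2072.6 m
R1: 2599.7 m
R4: 3598.3 m
The second-nearest is R3 at 2072.6 m.

R3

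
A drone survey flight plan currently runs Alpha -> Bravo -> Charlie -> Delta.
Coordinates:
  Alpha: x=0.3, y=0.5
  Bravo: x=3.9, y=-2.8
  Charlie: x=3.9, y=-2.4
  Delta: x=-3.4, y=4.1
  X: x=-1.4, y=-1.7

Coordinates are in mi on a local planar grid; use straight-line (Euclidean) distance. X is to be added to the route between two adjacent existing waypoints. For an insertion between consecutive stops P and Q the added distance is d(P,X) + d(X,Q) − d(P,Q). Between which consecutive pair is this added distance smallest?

between Charlie and Delta

Added distance for inserting X between each consecutive pair:
Alpha–Bravo: 3.3 mi
Bravo–Charlie: 10.4 mi
Charlie–Delta: 1.7 mi
Smallest added distance is 1.7 mi, inserting between Charlie and Delta.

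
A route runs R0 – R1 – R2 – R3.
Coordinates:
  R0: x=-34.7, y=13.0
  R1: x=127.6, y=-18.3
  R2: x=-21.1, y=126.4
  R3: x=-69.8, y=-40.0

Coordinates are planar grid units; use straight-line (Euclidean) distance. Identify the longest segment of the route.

R1–R2

Leg distances:
R0→R1: 165.3
R1→R2: 207.5
R2→R3: 173.4
The longest leg is R1–R2 at 207.5.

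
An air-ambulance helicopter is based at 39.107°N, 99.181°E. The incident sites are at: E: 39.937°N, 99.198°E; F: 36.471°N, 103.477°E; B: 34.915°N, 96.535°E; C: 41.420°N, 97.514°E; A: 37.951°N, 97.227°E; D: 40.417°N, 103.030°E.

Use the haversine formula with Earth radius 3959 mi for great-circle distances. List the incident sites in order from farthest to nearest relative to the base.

Distance from the base at 39.107°N, 99.181°E to each:
B 34.915°N, 96.535°E: 324.3 mi
F 36.471°N, 103.477°E: 296.9 mi
D 40.417°N, 103.030°E: 223.6 mi
C 41.420°N, 97.514°E: 182.4 mi
A 37.951°N, 97.227°E: 132.4 mi
E 39.937°N, 99.198°E: 57.4 mi

B, F, D, C, A, E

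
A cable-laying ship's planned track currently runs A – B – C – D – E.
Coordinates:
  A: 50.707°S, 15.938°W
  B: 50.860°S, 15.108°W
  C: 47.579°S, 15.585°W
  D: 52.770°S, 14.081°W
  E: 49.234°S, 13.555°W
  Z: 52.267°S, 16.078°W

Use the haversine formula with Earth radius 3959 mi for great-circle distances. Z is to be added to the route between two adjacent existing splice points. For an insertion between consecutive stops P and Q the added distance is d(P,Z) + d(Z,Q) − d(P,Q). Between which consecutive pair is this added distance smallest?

Added distance for inserting Z between each consecutive pair:
A–B: 176.0 mi
B–C: 202.7 mi
C–D: 50.8 mi
D–E: 82.3 mi
Smallest added distance is 50.8 mi, inserting between C and D.

between C and D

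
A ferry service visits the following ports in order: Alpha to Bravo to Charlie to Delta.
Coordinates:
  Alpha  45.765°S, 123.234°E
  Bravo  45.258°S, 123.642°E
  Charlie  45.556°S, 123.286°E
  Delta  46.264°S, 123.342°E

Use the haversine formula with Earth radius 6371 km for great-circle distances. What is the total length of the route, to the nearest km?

187 km

Leg distances:
Alpha→Bravo: 64.7 km  (cumulative 64.7 km)
Bravo→Charlie: 43.2 km  (cumulative 108.0 km)
Charlie→Delta: 78.8 km  (cumulative 186.8 km)
Total route length ≈ 187 km.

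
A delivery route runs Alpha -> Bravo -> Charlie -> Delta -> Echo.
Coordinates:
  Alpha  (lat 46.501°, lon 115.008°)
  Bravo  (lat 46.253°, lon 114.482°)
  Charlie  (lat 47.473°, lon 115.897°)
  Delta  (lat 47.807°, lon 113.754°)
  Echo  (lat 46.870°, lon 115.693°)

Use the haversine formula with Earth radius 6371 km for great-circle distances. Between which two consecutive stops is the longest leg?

Leg distances:
Alpha→Bravo: 48.9 km
Bravo→Charlie: 173.1 km
Charlie→Delta: 164.8 km
Delta→Echo: 179.4 km
The longest leg is Delta–Echo at 179.4 km.

Delta–Echo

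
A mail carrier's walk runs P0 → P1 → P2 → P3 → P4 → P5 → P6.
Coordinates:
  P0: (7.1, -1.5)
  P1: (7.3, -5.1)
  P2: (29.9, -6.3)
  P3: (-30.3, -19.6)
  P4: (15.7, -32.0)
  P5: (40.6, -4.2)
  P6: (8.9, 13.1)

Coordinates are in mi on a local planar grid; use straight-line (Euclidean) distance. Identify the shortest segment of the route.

Leg distances:
P0→P1: 3.6 mi
P1→P2: 22.6 mi
P2→P3: 61.7 mi
P3→P4: 47.6 mi
P4→P5: 37.3 mi
P5→P6: 36.1 mi
The shortest leg is P0–P1 at 3.6 mi.

P0–P1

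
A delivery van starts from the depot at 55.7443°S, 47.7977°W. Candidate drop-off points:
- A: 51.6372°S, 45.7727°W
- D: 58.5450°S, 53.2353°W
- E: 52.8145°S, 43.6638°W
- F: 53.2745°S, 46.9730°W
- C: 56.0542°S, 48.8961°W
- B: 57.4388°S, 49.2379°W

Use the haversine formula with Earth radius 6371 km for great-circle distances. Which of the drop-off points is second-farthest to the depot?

Distances from the depot (55.7443°S, 47.7977°W):
A: 475.7 km
D: 452.1 km
E: 421.9 km
F: 279.7 km
B: 208.0 km
C: 76.7 km
The second-farthest is D at 452.1 km.

D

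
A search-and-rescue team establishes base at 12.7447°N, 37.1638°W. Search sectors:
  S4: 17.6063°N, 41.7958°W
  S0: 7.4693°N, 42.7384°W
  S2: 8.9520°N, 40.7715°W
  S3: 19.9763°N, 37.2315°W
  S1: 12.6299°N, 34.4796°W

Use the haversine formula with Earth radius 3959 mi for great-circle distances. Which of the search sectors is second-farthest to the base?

S3

Distance to each, sorted:
S0: 525.9 mi
S3: 499.7 mi
S4: 456.3 mi
S2: 358.6 mi
S1: 181.1 mi
The second-farthest is S3 at 499.7 mi.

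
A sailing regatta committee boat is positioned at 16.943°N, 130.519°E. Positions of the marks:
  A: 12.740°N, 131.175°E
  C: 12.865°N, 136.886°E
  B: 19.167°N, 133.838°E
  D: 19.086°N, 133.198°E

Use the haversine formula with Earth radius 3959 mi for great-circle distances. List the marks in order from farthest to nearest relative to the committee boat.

C, A, B, D

Distances from the committee boat:
C 12.865°N, 136.886°E: 509.9 mi
A 12.740°N, 131.175°E: 293.7 mi
B 19.167°N, 133.838°E: 266.7 mi
D 19.086°N, 133.198°E: 230.0 mi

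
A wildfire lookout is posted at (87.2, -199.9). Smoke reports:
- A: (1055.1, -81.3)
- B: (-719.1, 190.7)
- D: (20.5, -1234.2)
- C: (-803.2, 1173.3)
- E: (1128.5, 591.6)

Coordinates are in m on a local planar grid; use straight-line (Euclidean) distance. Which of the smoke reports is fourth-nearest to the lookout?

E

Distances from the lookout ((87.2, -199.9)):
B: 895.9 m
A: 975.1 m
D: 1036.4 m
E: 1308.0 m
C: 1636.6 m
The fourth-nearest is E at 1308.0 m.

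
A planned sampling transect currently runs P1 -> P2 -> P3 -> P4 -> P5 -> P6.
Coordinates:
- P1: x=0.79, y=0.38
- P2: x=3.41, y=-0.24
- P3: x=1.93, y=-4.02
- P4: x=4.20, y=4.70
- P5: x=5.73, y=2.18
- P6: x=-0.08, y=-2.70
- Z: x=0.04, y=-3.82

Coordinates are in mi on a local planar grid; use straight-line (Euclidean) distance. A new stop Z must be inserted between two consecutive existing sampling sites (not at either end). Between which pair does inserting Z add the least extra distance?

Added distance for inserting Z between each consecutive pair:
P1–P2: 6.5 mi
P2–P3: 2.8 mi
P3–P4: 2.4 mi
P4–P5: 14.8 mi
P5–P6: 1.8 mi
Smallest added distance is 1.8 mi, inserting between P5 and P6.

between P5 and P6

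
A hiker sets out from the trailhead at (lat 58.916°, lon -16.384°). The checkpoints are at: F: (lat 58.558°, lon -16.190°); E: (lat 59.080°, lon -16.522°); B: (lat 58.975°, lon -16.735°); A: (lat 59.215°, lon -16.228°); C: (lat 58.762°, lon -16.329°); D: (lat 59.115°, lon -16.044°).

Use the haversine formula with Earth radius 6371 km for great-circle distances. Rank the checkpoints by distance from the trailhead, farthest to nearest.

F, A, D, B, E, C

Computing each great-circle distance from (lat 58.916°, lon -16.384°):
F (lat 58.558°, lon -16.190°): 41.4 km
A (lat 59.215°, lon -16.228°): 34.4 km
D (lat 59.115°, lon -16.044°): 29.5 km
B (lat 58.975°, lon -16.735°): 21.2 km
E (lat 59.080°, lon -16.522°): 19.9 km
C (lat 58.762°, lon -16.329°): 17.4 km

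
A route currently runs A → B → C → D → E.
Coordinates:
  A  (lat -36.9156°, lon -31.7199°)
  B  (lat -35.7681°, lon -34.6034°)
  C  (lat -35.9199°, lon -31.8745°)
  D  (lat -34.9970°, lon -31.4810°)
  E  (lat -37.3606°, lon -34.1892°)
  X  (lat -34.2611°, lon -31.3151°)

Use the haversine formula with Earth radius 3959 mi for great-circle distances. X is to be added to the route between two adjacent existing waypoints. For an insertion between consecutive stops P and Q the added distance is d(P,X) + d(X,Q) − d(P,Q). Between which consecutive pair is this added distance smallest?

Added distance for inserting X between each consecutive pair:
A–B: 219.1 mi
B–C: 178.9 mi
C–D: 103.1 mi
D–E: 97.2 mi
Smallest added distance is 97.2 mi, inserting between D and E.

between D and E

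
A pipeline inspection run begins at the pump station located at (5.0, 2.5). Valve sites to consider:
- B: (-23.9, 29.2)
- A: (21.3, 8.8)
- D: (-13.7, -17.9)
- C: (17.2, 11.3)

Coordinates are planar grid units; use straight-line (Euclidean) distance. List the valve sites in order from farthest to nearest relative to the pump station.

Distances from the pump station:
B (-23.9, 29.2): 39.3
D (-13.7, -17.9): 27.7
A (21.3, 8.8): 17.5
C (17.2, 11.3): 15.0

B, D, A, C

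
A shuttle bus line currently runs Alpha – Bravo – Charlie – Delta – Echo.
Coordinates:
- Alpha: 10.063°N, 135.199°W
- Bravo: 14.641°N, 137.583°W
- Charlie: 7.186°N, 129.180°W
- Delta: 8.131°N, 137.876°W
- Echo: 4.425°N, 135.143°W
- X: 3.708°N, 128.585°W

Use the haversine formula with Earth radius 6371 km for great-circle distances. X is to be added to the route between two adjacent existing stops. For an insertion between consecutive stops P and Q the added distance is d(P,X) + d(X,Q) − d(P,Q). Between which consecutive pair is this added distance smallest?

Added distance for inserting X between each consecutive pair:
Alpha–Bravo: 2010.1 km
Bravo–Charlie: 721.7 km
Charlie–Delta: 567.2 km
Delta–Echo: 1359.8 km
Smallest added distance is 567.2 km, inserting between Charlie and Delta.

between Charlie and Delta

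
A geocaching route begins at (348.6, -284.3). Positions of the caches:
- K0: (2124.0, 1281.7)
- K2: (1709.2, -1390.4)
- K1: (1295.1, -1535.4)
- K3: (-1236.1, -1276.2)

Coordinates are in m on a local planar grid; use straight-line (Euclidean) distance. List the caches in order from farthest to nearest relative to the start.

Distances from the start:
K0 (2124.0, 1281.7): 2367.4 m
K3 (-1236.1, -1276.2): 1869.5 m
K2 (1709.2, -1390.4): 1753.5 m
K1 (1295.1, -1535.4): 1568.8 m

K0, K3, K2, K1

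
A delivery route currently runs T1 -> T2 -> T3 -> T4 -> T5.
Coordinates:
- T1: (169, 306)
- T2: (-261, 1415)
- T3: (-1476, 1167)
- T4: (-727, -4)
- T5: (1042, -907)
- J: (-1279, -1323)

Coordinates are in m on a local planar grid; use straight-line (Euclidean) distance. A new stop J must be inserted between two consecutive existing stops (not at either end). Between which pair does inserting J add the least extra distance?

between T4 and T5

Added distance for inserting J between each consecutive pair:
T1–T2: 3911.2 m
T2–T3: 4178.9 m
T3–T4: 2537.6 m
T4–T5: 1801.7 m
Smallest added distance is 1801.7 m, inserting between T4 and T5.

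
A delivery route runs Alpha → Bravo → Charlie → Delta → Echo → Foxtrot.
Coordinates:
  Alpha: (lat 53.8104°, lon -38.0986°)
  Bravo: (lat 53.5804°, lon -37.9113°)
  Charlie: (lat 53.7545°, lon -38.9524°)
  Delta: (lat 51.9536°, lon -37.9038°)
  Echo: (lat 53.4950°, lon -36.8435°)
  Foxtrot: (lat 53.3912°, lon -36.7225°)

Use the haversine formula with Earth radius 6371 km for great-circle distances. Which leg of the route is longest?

Leg distances:
Alpha→Bravo: 28.4 km
Bravo→Charlie: 71.3 km
Charlie→Delta: 212.3 km
Delta→Echo: 185.7 km
Echo→Foxtrot: 14.1 km
The longest leg is Charlie–Delta at 212.3 km.

Charlie–Delta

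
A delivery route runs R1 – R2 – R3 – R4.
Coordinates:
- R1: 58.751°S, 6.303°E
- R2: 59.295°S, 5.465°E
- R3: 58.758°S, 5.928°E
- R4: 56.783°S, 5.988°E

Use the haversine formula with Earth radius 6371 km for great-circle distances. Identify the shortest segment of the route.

R2–R3

Leg distances:
R1→R2: 77.2 km
R2→R3: 65.3 km
R3→R4: 219.6 km
The shortest leg is R2–R3 at 65.3 km.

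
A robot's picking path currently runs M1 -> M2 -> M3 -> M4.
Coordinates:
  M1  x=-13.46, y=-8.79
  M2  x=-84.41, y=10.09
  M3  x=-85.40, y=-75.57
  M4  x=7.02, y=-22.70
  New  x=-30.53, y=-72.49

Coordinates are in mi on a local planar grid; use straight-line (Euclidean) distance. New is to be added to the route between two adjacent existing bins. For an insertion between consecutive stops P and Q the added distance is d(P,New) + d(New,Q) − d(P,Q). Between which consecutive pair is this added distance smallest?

between M3 and M4

Added distance for inserting New between each consecutive pair:
M1–M2: 91.1 mi
M2–M3: 67.9 mi
M3–M4: 10.8 mi
Smallest added distance is 10.8 mi, inserting between M3 and M4.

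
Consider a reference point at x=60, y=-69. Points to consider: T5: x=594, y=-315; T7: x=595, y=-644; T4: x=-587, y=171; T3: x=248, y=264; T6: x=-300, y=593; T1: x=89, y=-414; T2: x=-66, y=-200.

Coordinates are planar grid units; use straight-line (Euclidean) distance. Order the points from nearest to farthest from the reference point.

Distances from the reference point:
T2 x=-66, y=-200: 181.8
T1 x=89, y=-414: 346.2
T3 x=248, y=264: 382.4
T5 x=594, y=-315: 587.9
T4 x=-587, y=171: 690.1
T6 x=-300, y=593: 753.6
T7 x=595, y=-644: 785.4

T2, T1, T3, T5, T4, T6, T7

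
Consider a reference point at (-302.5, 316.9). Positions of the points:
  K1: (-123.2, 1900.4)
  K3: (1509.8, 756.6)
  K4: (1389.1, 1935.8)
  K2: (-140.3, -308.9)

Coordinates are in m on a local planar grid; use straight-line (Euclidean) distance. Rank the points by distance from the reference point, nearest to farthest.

Distances from the reference point:
K2 (-140.3, -308.9): 646.5 m
K1 (-123.2, 1900.4): 1593.6 m
K3 (1509.8, 756.6): 1864.9 m
K4 (1389.1, 1935.8): 2341.4 m

K2, K1, K3, K4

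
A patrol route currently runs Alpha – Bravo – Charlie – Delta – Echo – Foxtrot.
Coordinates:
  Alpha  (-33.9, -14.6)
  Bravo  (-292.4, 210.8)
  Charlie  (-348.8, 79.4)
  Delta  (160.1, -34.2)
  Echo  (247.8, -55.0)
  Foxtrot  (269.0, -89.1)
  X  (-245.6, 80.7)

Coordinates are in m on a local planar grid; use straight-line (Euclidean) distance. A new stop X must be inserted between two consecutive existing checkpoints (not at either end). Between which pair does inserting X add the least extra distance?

between Charlie and Delta

Added distance for inserting X between each consecutive pair:
Alpha–Bravo: 27.5 m
Bravo–Charlie: 98.5 m
Charlie–Delta: 3.4 m
Delta–Echo: 843.2 m
Echo–Foxtrot: 1013.5 m
Smallest added distance is 3.4 m, inserting between Charlie and Delta.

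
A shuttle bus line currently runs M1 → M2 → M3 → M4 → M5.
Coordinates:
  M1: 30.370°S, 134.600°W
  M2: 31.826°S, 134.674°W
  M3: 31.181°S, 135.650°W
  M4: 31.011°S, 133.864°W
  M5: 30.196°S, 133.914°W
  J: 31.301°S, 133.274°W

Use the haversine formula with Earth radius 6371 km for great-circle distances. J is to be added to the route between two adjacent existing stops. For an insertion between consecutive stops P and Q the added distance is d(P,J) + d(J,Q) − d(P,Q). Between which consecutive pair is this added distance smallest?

Added distance for inserting J between each consecutive pair:
M1–M2: 146.4 km
M2–M3: 254.1 km
M3–M4: 119.9 km
M4–M5: 111.2 km
Smallest added distance is 111.2 km, inserting between M4 and M5.

between M4 and M5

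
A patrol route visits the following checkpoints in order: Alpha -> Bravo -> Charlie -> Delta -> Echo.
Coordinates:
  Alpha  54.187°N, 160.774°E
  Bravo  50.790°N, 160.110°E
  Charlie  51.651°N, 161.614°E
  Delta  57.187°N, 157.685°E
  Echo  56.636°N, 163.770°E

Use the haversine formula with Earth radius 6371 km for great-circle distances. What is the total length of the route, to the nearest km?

1562 km

Leg distances:
Alpha→Bravo: 380.4 km  (cumulative 380.4 km)
Bravo→Charlie: 141.9 km  (cumulative 522.3 km)
Charlie→Delta: 665.7 km  (cumulative 1188.0 km)
Delta→Echo: 374.3 km  (cumulative 1562.3 km)
Total route length ≈ 1562 km.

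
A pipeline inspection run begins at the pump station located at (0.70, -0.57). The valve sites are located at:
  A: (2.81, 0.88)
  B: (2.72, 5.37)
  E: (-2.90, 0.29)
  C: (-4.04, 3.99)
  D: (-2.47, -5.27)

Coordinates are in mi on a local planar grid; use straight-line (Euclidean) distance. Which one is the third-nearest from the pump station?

Distance to each, sorted:
A: 2.6 mi
E: 3.7 mi
D: 5.7 mi
B: 6.3 mi
C: 6.6 mi
The third-nearest is D at 5.7 mi.

D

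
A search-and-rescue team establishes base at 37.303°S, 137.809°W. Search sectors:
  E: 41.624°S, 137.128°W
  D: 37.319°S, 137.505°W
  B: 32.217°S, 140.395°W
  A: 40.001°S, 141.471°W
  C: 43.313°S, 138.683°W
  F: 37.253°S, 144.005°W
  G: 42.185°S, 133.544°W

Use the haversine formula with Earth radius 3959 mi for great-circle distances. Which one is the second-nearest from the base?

A

Distances from the base (37.303°S, 137.809°W):
D: 16.7 mi
A: 271.6 mi
E: 300.8 mi
F: 340.6 mi
B: 380.8 mi
G: 406.2 mi
C: 417.8 mi
The second-nearest is A at 271.6 mi.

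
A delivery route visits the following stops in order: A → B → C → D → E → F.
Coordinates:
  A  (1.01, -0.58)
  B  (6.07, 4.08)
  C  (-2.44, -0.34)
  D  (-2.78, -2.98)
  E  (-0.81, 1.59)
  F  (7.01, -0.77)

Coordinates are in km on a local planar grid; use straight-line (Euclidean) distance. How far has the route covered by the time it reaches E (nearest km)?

24 km

Leg distances:
A→B: 6.9 km  (cumulative 6.9 km)
B→C: 9.6 km  (cumulative 16.5 km)
C→D: 2.7 km  (cumulative 19.1 km)
D→E: 5.0 km  (cumulative 24.1 km)
Cumulative distance at E ≈ 24 km.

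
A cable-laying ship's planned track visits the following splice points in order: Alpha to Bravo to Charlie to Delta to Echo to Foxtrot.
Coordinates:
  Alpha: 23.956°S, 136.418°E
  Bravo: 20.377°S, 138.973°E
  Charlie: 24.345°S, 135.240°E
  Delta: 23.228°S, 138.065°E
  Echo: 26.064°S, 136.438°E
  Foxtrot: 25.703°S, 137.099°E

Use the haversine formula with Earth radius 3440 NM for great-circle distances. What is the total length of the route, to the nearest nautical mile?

Leg distances:
Alpha→Bravo: 257.6 NM  (cumulative 257.6 NM)
Bravo→Charlie: 315.7 NM  (cumulative 573.3 NM)
Charlie→Delta: 169.1 NM  (cumulative 742.4 NM)
Delta→Echo: 192.0 NM  (cumulative 934.4 NM)
Echo→Foxtrot: 41.8 NM  (cumulative 976.2 NM)
Total route length ≈ 976 NM.

976 NM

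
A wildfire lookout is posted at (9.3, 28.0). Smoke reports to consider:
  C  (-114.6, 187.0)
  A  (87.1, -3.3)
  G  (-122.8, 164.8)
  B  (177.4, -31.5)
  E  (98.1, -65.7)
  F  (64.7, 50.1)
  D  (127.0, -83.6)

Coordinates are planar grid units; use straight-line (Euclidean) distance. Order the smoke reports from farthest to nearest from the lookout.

C, G, B, D, E, A, F

Computing each straight-line distance from (9.3, 28.0):
C (-114.6, 187.0): 201.6
G (-122.8, 164.8): 190.2
B (177.4, -31.5): 178.3
D (127.0, -83.6): 162.2
E (98.1, -65.7): 129.1
A (87.1, -3.3): 83.9
F (64.7, 50.1): 59.6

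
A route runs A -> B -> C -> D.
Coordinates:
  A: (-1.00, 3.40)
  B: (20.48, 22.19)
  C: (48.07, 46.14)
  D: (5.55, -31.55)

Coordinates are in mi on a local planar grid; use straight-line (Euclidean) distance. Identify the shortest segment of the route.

A–B

Leg distances:
A→B: 28.5 mi
B→C: 36.5 mi
C→D: 88.6 mi
The shortest leg is A–B at 28.5 mi.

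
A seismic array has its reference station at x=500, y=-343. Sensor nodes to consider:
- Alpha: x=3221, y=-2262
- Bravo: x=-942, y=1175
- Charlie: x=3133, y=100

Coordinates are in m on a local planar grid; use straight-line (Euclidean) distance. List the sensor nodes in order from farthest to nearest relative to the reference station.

Computing each straight-line distance from x=500, y=-343:
Alpha x=3221, y=-2262: 3329.6 m
Charlie x=3133, y=100: 2670.0 m
Bravo x=-942, y=1175: 2093.7 m

Alpha, Charlie, Bravo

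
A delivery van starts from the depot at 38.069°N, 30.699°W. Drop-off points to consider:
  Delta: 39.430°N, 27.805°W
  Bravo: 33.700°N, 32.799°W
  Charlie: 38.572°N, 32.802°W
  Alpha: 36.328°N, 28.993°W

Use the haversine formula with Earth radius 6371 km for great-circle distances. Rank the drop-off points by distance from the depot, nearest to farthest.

Computing each great-circle distance from 38.069°N, 30.699°W:
Charlie 38.572°N, 32.802°W: 191.8 km
Alpha 36.328°N, 28.993°W: 245.6 km
Delta 39.430°N, 27.805°W: 293.0 km
Bravo 33.700°N, 32.799°W: 521.3 km

Charlie, Alpha, Delta, Bravo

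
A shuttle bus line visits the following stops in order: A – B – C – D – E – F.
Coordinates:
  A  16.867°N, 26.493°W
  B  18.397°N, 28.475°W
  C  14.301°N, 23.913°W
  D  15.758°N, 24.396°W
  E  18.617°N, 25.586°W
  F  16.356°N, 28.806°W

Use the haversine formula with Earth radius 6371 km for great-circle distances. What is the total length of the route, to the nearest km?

Leg distances:
A→B: 270.3 km  (cumulative 270.3 km)
B→C: 666.5 km  (cumulative 936.8 km)
C→D: 170.1 km  (cumulative 1106.9 km)
D→E: 342.1 km  (cumulative 1449.0 km)
E→F: 424.0 km  (cumulative 1873.1 km)
Total route length ≈ 1873 km.

1873 km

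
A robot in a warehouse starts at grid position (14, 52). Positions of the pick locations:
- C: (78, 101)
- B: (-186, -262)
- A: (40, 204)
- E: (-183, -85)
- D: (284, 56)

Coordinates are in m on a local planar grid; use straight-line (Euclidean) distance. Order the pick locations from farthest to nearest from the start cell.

Computing each straight-line distance from (14, 52):
B (-186, -262): 372.3 m
D (284, 56): 270.0 m
E (-183, -85): 240.0 m
A (40, 204): 154.2 m
C (78, 101): 80.6 m

B, D, E, A, C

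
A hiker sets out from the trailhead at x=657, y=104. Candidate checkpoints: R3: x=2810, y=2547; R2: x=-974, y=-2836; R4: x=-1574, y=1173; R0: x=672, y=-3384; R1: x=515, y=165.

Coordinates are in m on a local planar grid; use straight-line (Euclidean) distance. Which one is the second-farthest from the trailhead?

R2

Distance to each, sorted:
R0: 3488.0 m
R2: 3362.1 m
R3: 3256.3 m
R4: 2473.9 m
R1: 154.5 m
The second-farthest is R2 at 3362.1 m.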